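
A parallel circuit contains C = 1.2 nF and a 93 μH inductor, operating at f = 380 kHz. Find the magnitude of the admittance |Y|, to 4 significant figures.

1.638 mS

ω = 2πf = 2.388e+06 rad/s
X_L = ωL = 222.0 Ω
X_C = 1/(ωC) = 349.0 Ω
Parallel: admittances add. Y = 1/(jωL) + jωC
Y = (0 − j0.001638) S
|Y| = 0.001638 S → |Z| = 1/|Y| = 610.4 Ω, ∠Z = −∠Y = 90.00°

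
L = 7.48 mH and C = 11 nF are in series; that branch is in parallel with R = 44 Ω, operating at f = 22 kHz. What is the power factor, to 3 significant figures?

0.993

ω = 2πf = 138200 rad/s
X_L = ωL = 1030 Ω
X_C = 1/(ωC) = 658 Ω
Branch 1: Z₁ = R = 44.0 Ω
Branch 2 (series LC): Z₂ = j(X_L − X_C) = j376 Ω
Parallel: Z = Z₁Z₂/(Z₁+Z₂), |Z| = 43.7 Ω, ∠Z = 6.67°
cos φ = cos(6.67°) = 0.993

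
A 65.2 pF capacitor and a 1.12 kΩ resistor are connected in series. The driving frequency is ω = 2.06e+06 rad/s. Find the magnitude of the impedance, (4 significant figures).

X_C = 1/(ωC) = 7445 Ω
Z = 1120 − j7445 Ω
|Z| = √(1120² + 7445²) = 7529 Ω

7529 Ω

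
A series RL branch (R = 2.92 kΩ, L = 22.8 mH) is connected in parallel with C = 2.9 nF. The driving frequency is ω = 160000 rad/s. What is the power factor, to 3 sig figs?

0.411

X_L = ωL = 3650 Ω
X_C = 1/(ωC) = 2160 Ω
Branch 1 (R+jX_L): Z₁ = 2920 + j3650 Ω, |Z₁| = 4670 Ω
Branch 2 (−jX_C): Z₂ = −j2160 Ω
Parallel: Z = Z₁Z₂/(Z₁+Z₂), |Z| = 3070 Ω, ∠Z = -65.8°
cos φ = cos(-65.8°) = 0.411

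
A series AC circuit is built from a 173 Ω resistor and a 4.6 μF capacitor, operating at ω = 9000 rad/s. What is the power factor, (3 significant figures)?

X_C = 1/(ωC) = 24.2 Ω
Z = 173 − j24.2 Ω
|Z| = √(173² + 24.2²) = 175 Ω
∠Z = arctan(-24.2/173) = -7.95°
cos φ = cos(-7.95°) = 0.990

0.990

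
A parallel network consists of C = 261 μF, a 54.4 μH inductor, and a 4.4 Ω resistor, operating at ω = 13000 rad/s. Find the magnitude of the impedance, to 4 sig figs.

0.5020 Ω

X_L = ωL = 0.7072 Ω
X_C = 1/(ωC) = 0.2947 Ω
Parallel: admittances add. Y = 1/R + 1/(jωL) + jωC
Y = (0.2273 + j1.979) S
|Y| = 1.992 S → |Z| = 1/|Y| = 0.5020 Ω, ∠Z = −∠Y = -83.45°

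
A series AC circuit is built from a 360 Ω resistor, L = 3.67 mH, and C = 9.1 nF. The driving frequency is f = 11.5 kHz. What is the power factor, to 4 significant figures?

0.2756

ω = 2πf = 72260 rad/s
X_L = ωL = 265.2 Ω
X_C = 1/(ωC) = 1521 Ω
Net reactance X = X_L − X_C = -1256 Ω
Z = 360.0 − j1256 Ω
|Z| = √(360.0² + 1256²) = 1306 Ω
∠Z = arctan(-1256/360.0) = -74.00°
cos φ = cos(-74.00°) = 0.2756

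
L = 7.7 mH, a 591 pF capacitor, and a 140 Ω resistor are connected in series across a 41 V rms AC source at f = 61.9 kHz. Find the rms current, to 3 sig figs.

30.1 mA

ω = 2πf = 388900 rad/s
X_L = ωL = 2990 Ω
X_C = 1/(ωC) = 4350 Ω
Net reactance X = X_L − X_C = -1360 Ω
Z = 140 − j1360 Ω
|Z| = √(140² + 1360²) = 1360 Ω
I = V/|Z| = 41/1360 = 30.1 mA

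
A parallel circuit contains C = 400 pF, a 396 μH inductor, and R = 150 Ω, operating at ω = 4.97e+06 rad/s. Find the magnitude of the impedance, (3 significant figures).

146 Ω

X_L = ωL = 1970 Ω
X_C = 1/(ωC) = 503 Ω
Parallel: admittances add. Y = 1/R + 1/(jωL) + jωC
Y = (0.00667 + j0.00148) S
|Y| = 0.00683 S → |Z| = 1/|Y| = 146 Ω, ∠Z = −∠Y = -12.5°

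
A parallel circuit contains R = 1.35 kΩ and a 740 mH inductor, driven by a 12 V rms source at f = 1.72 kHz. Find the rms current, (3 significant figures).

9.01 mA

ω = 2πf = 10810 rad/s
X_L = ωL = 8000 Ω
Parallel: admittances add. Y = 1/R + 1/(jωL)
Y = (0.000741 − j0.000125) S
|Y| = 0.000751 S → |Z| = 1/|Y| = 1330 Ω, ∠Z = −∠Y = 9.58°
I = V/|Z| = 12/1330 = 9.01 mA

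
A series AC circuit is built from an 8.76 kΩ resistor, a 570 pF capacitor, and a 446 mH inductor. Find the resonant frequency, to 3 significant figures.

9.98 kHz

ω₀ = 1/√(LC) = 1/√(0.446 × 5.7e-10) = 62720 rad/s
f₀ = ω₀/(2π) = 9.98 kHz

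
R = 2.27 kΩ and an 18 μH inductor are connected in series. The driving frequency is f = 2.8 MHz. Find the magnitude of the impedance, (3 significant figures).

ω = 2πf = 1.759e+07 rad/s
X_L = ωL = 317 Ω
Z = 2270 + j317 Ω
|Z| = √(2270² + 317²) = 2290 Ω

2290 Ω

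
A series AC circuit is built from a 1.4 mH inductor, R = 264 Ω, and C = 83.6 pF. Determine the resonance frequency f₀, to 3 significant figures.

ω₀ = 1/√(LC) = 1/√(0.0014 × 8.36e-11) = 2.923e+06 rad/s
f₀ = ω₀/(2π) = 465 kHz

465 kHz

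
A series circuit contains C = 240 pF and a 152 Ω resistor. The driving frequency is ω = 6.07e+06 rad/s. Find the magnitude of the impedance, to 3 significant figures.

703 Ω

X_C = 1/(ωC) = 686 Ω
Z = 152 − j686 Ω
|Z| = √(152² + 686²) = 703 Ω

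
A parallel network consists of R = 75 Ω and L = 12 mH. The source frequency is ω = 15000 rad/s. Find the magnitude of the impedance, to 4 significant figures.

X_L = ωL = 180.0 Ω
Parallel: admittances add. Y = 1/R + 1/(jωL)
Y = (0.01333 − j0.005556) S
|Y| = 0.01444 S → |Z| = 1/|Y| = 69.23 Ω, ∠Z = −∠Y = 22.62°

69.23 Ω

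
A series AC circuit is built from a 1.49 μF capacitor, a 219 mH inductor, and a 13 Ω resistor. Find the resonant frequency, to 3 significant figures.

279 Hz

ω₀ = 1/√(LC) = 1/√(0.219 × 1.49e-06) = 1751 rad/s
f₀ = ω₀/(2π) = 279 Hz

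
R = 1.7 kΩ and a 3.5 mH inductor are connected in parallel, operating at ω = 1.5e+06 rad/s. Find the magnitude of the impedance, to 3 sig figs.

X_L = ωL = 5250 Ω
Parallel: admittances add. Y = 1/R + 1/(jωL)
Y = (0.000588 − j0.000190) S
|Y| = 0.000618 S → |Z| = 1/|Y| = 1620 Ω, ∠Z = −∠Y = 17.9°

1620 Ω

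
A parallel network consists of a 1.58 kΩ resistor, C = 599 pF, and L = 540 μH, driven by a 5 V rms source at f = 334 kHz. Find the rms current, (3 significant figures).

ω = 2πf = 2.099e+06 rad/s
X_L = ωL = 1130 Ω
X_C = 1/(ωC) = 796 Ω
Parallel: admittances add. Y = 1/R + 1/(jωL) + jωC
Y = (0.000633 + j0.000375) S
|Y| = 0.000735 S → |Z| = 1/|Y| = 1360 Ω, ∠Z = −∠Y = -30.6°
I = V/|Z| = 5/1360 = 3.68 mA

3.68 mA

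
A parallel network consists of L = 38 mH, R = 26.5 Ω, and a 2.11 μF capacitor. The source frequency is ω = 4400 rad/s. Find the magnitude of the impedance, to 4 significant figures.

26.40 Ω

X_L = ωL = 167.2 Ω
X_C = 1/(ωC) = 107.7 Ω
Parallel: admittances add. Y = 1/R + 1/(jωL) + jωC
Y = (0.03774 + j0.003303) S
|Y| = 0.03788 S → |Z| = 1/|Y| = 26.40 Ω, ∠Z = −∠Y = -5.003°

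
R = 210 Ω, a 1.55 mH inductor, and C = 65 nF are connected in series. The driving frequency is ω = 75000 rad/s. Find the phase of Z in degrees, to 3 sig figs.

-22.9°

X_L = ωL = 116 Ω
X_C = 1/(ωC) = 205 Ω
Net reactance X = X_L − X_C = -88.9 Ω
Z = 210 − j88.9 Ω
|Z| = √(210² + 88.9²) = 228 Ω
∠Z = arctan(-88.9/210) = -22.9°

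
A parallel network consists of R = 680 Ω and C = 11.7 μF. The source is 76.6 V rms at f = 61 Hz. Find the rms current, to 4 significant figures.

361.5 mA

ω = 2πf = 383.3 rad/s
X_C = 1/(ωC) = 223.0 Ω
Parallel: admittances add. Y = 1/R + jωC
Y = (0.001471 + j0.004484) S
|Y| = 0.004719 S → |Z| = 1/|Y| = 211.9 Ω, ∠Z = −∠Y = -71.84°
I = V/|Z| = 76.6/211.9 = 361.5 mA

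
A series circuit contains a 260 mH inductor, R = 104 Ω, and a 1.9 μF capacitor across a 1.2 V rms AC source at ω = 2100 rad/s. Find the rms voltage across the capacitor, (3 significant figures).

X_L = ωL = 546 Ω
X_C = 1/(ωC) = 251 Ω
Net reactance X = X_L − X_C = 295 Ω
Z = 104 + j295 Ω
|Z| = √(104² + 295²) = 313 Ω
I = V/|Z| = 3.83 mA
V_C = I·|Z_C| = 0.00383 × 251 = 0.960 V

0.960 V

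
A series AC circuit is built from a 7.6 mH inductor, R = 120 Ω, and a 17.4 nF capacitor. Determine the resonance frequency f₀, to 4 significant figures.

13.84 kHz

ω₀ = 1/√(LC) = 1/√(0.0076 × 1.74e-08) = 86960 rad/s
f₀ = ω₀/(2π) = 13.84 kHz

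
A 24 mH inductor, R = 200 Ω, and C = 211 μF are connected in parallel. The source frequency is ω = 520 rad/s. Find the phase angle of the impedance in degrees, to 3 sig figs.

-80.4°

X_L = ωL = 12.5 Ω
X_C = 1/(ωC) = 9.11 Ω
Parallel: admittances add. Y = 1/R + 1/(jωL) + jωC
Y = (0.00500 + j0.0296) S
|Y| = 0.0300 S → |Z| = 1/|Y| = 33.3 Ω, ∠Z = −∠Y = -80.4°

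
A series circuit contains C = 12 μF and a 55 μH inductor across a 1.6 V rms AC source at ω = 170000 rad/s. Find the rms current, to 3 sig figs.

181 mA

X_L = ωL = 9.35 Ω
X_C = 1/(ωC) = 0.490 Ω
Net reactance X = X_L − X_C = 8.86 Ω
Z = j8.86 Ω
|Z| = √(0² + 8.86²) = 8.86 Ω
I = V/|Z| = 1.6/8.86 = 181 mA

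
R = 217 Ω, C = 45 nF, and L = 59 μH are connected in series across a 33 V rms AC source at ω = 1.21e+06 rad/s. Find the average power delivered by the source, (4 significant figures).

X_L = ωL = 71.39 Ω
X_C = 1/(ωC) = 18.37 Ω
Net reactance X = X_L − X_C = 53.02 Ω
Z = 217.0 + j53.02 Ω
|Z| = √(217.0² + 53.02²) = 223.4 Ω
∠Z = arctan(53.02/217.0) = 13.73°
I = V/|Z| = 147.7 mA
P = VI cos φ = 33 × 0.1477 × cos(13.73°) = 4.736 W

4.736 W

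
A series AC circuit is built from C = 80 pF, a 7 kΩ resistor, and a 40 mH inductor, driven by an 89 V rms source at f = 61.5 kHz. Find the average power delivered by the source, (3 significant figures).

166 mW

ω = 2πf = 386400 rad/s
X_L = ωL = 15500 Ω
X_C = 1/(ωC) = 32300 Ω
Net reactance X = X_L − X_C = -16900 Ω
Z = 7000 − j16900 Ω
|Z| = √(7000² + 16900²) = 18300 Ω
∠Z = arctan(-16900/7000) = -67.5°
I = V/|Z| = 4.87 mA
P = VI cos φ = 89 × 0.00487 × cos(-67.5°) = 166 mW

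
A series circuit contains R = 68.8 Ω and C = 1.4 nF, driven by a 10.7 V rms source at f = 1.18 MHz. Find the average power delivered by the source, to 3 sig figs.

ω = 2πf = 7.414e+06 rad/s
X_C = 1/(ωC) = 96.3 Ω
Z = 68.8 − j96.3 Ω
|Z| = √(68.8² + 96.3²) = 118 Ω
∠Z = arctan(-96.3/68.8) = -54.5°
I = V/|Z| = 90.4 mA
P = VI cos φ = 10.7 × 0.0904 × cos(-54.5°) = 562 mW

562 mW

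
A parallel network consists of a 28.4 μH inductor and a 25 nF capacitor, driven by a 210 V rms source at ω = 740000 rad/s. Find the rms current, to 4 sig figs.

6.107 A

X_L = ωL = 21.02 Ω
X_C = 1/(ωC) = 54.05 Ω
Parallel: admittances add. Y = 1/(jωL) + jωC
Y = (0 − j0.02908) S
|Y| = 0.02908 S → |Z| = 1/|Y| = 34.38 Ω, ∠Z = −∠Y = 90.00°
I = V/|Z| = 210/34.38 = 6.107 A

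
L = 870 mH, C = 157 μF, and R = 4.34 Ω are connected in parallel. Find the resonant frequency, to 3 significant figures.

13.6 Hz

ω₀ = 1/√(LC) = 1/√(0.87 × 0.000157) = 85.56 rad/s
f₀ = ω₀/(2π) = 13.6 Hz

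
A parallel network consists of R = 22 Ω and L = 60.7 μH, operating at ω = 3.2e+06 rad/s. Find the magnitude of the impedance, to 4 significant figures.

X_L = ωL = 194.2 Ω
Parallel: admittances add. Y = 1/R + 1/(jωL)
Y = (0.04545 − j0.005148) S
|Y| = 0.04575 S → |Z| = 1/|Y| = 21.86 Ω, ∠Z = −∠Y = 6.462°

21.86 Ω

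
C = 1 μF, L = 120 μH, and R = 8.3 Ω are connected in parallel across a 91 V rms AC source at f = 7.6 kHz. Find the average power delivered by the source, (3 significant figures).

ω = 2πf = 47750 rad/s
X_L = ωL = 5.73 Ω
X_C = 1/(ωC) = 20.9 Ω
Parallel: admittances add. Y = 1/R + 1/(jωL) + jωC
Y = (0.120 − j0.127) S
|Y| = 0.175 S → |Z| = 1/|Y| = 5.72 Ω, ∠Z = −∠Y = 46.5°
I = V/|Z| = 15.9 A
P = VI cos φ = 91 × 15.9 × cos(46.5°) = 998 W

998 W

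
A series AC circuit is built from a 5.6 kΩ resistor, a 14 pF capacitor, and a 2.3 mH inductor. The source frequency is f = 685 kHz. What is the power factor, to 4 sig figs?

ω = 2πf = 4.304e+06 rad/s
X_L = ωL = 9899 Ω
X_C = 1/(ωC) = 16600 Ω
Net reactance X = X_L − X_C = -6697 Ω
Z = 5600 − j6697 Ω
|Z| = √(5600² + 6697²) = 8730 Ω
∠Z = arctan(-6697/5600) = -50.10°
cos φ = cos(-50.10°) = 0.6415

0.6415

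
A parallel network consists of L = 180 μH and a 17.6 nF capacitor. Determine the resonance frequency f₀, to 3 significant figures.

89.4 kHz

ω₀ = 1/√(LC) = 1/√(0.00018 × 1.76e-08) = 561800 rad/s
f₀ = ω₀/(2π) = 89.4 kHz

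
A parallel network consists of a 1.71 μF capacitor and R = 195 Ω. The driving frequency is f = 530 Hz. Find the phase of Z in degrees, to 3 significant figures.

ω = 2πf = 3330 rad/s
X_C = 1/(ωC) = 176 Ω
Parallel: admittances add. Y = 1/R + jωC
Y = (0.00513 + j0.00569) S
|Y| = 0.00766 S → |Z| = 1/|Y| = 130 Ω, ∠Z = −∠Y = -48.0°

-48.0°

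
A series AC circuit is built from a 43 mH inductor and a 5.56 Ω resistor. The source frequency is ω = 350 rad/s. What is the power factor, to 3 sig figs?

X_L = ωL = 15.0 Ω
Z = 5.56 + j15.0 Ω
|Z| = √(5.56² + 15.0²) = 16.0 Ω
∠Z = arctan(15.0/5.56) = 69.7°
cos φ = cos(69.7°) = 0.347

0.347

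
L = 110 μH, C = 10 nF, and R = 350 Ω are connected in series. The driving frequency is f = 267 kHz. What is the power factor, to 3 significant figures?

ω = 2πf = 1.678e+06 rad/s
X_L = ωL = 185 Ω
X_C = 1/(ωC) = 59.6 Ω
Net reactance X = X_L − X_C = 125 Ω
Z = 350 + j125 Ω
|Z| = √(350² + 125²) = 372 Ω
∠Z = arctan(125/350) = 19.6°
cos φ = cos(19.6°) = 0.942

0.942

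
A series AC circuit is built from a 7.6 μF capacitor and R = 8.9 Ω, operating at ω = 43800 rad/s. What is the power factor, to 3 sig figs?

X_C = 1/(ωC) = 3.00 Ω
Z = 8.90 − j3.00 Ω
|Z| = √(8.90² + 3.00²) = 9.39 Ω
∠Z = arctan(-3.00/8.90) = -18.7°
cos φ = cos(-18.7°) = 0.947

0.947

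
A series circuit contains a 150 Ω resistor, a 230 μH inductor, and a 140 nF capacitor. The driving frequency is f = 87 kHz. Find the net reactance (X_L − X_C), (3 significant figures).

ω = 2πf = 546600 rad/s
X_L = ωL = 126 Ω
X_C = 1/(ωC) = 13.1 Ω
X = 126 − 13.1 = 113 Ω

113 Ω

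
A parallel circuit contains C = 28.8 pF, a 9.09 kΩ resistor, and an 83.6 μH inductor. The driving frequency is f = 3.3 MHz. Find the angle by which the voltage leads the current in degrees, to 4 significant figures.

ω = 2πf = 2.073e+07 rad/s
X_L = ωL = 1733 Ω
X_C = 1/(ωC) = 1675 Ω
Parallel: admittances add. Y = 1/R + 1/(jωL) + jωC
Y = (0.0001100 + j2.025e-05) S
|Y| = 0.0001119 S → |Z| = 1/|Y| = 8940 Ω, ∠Z = −∠Y = -10.43°

-10.43°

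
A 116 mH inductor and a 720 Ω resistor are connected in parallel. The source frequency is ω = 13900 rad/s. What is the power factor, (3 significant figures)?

0.913

X_L = ωL = 1610 Ω
Parallel: admittances add. Y = 1/R + 1/(jωL)
Y = (0.00139 − j0.000620) S
|Y| = 0.00152 S → |Z| = 1/|Y| = 657 Ω, ∠Z = −∠Y = 24.1°
cos φ = cos(24.1°) = 0.913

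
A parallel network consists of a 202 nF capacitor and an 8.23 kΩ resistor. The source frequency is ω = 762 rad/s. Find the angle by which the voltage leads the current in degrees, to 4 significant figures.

-51.71°

X_C = 1/(ωC) = 6497 Ω
Parallel: admittances add. Y = 1/R + jωC
Y = (0.0001215 + j0.0001539) S
|Y| = 0.0001961 S → |Z| = 1/|Y| = 5099 Ω, ∠Z = −∠Y = -51.71°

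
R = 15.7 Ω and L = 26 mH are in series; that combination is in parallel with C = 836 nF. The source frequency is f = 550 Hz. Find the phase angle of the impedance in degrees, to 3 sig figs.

ω = 2πf = 3456 rad/s
X_L = ωL = 89.8 Ω
X_C = 1/(ωC) = 346 Ω
Branch 1 (R+jX_L): Z₁ = 15.7 + j89.8 Ω, |Z₁| = 91.2 Ω
Branch 2 (−jX_C): Z₂ = −j346 Ω
Parallel: Z = Z₁Z₂/(Z₁+Z₂), |Z| = 123 Ω, ∠Z = 76.6°

76.6°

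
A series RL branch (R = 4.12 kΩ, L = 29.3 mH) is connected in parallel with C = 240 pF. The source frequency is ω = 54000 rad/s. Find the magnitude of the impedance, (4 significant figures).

4499 Ω

X_L = ωL = 1582 Ω
X_C = 1/(ωC) = 77160 Ω
Branch 1 (R+jX_L): Z₁ = 4120 + j1582 Ω, |Z₁| = 4413 Ω
Branch 2 (−jX_C): Z₂ = −j77160 Ω
Parallel: Z = Z₁Z₂/(Z₁+Z₂), |Z| = 4499 Ω, ∠Z = 17.89°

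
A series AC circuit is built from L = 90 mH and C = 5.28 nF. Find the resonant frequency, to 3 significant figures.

7.30 kHz

ω₀ = 1/√(LC) = 1/√(0.09 × 5.28e-09) = 45870 rad/s
f₀ = ω₀/(2π) = 7.30 kHz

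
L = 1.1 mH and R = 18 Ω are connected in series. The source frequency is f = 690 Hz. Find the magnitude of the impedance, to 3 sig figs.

ω = 2πf = 4335 rad/s
X_L = ωL = 4.77 Ω
Z = 18.0 + j4.77 Ω
|Z| = √(18.0² + 4.77²) = 18.6 Ω

18.6 Ω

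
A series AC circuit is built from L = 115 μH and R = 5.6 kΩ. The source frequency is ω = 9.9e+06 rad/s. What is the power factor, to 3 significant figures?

0.980

X_L = ωL = 1140 Ω
Z = 5600 + j1140 Ω
|Z| = √(5600² + 1140²) = 5710 Ω
∠Z = arctan(1140/5600) = 11.5°
cos φ = cos(11.5°) = 0.980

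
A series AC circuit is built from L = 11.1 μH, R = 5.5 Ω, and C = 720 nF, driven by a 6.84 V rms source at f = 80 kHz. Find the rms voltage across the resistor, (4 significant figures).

ω = 2πf = 502700 rad/s
X_L = ωL = 5.579 Ω
X_C = 1/(ωC) = 2.763 Ω
Net reactance X = X_L − X_C = 2.816 Ω
Z = 5.500 + j2.816 Ω
|Z| = √(5.500² + 2.816²) = 6.179 Ω
I = V/|Z| = 1.107 A
V_R = I·|Z_R| = 1.107 × 5.500 = 6.088 V

6.088 V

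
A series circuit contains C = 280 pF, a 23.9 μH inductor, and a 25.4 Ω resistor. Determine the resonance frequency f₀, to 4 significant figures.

ω₀ = 1/√(LC) = 1/√(2.39e-05 × 2.8e-10) = 1.222e+07 rad/s
f₀ = ω₀/(2π) = 1.946 MHz

1.946 MHz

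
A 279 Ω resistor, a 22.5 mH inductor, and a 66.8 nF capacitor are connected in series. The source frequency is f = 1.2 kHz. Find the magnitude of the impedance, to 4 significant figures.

ω = 2πf = 7540 rad/s
X_L = ωL = 169.6 Ω
X_C = 1/(ωC) = 1985 Ω
Net reactance X = X_L − X_C = -1816 Ω
Z = 279.0 − j1816 Ω
|Z| = √(279.0² + 1816²) = 1837 Ω

1837 Ω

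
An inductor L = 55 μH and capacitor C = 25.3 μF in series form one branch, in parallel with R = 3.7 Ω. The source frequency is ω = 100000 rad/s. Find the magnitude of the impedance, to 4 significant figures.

2.996 Ω

X_L = ωL = 5.500 Ω
X_C = 1/(ωC) = 0.3953 Ω
Branch 1: Z₁ = R = 3.700 Ω
Branch 2 (series LC): Z₂ = j(X_L − X_C) = j5.105 Ω
Parallel: Z = Z₁Z₂/(Z₁+Z₂), |Z| = 2.996 Ω, ∠Z = 35.94°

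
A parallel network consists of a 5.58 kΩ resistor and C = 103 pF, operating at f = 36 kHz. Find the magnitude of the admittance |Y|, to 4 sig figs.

ω = 2πf = 226200 rad/s
X_C = 1/(ωC) = 42920 Ω
Parallel: admittances add. Y = 1/R + jωC
Y = (0.0001792 + j2.33e-05) S
|Y| = 0.0001807 S → |Z| = 1/|Y| = 5533 Ω, ∠Z = −∠Y = -7.407°

180.7 μS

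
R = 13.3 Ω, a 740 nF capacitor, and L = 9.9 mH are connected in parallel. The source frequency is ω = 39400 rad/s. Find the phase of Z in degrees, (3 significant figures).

-19.5°

X_L = ωL = 390 Ω
X_C = 1/(ωC) = 34.3 Ω
Parallel: admittances add. Y = 1/R + 1/(jωL) + jωC
Y = (0.0752 + j0.0266) S
|Y| = 0.0798 S → |Z| = 1/|Y| = 12.5 Ω, ∠Z = −∠Y = -19.5°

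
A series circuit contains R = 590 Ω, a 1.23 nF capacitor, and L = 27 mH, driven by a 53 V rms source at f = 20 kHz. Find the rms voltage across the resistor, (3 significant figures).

9.98 V

ω = 2πf = 125700 rad/s
X_L = ωL = 3390 Ω
X_C = 1/(ωC) = 6470 Ω
Net reactance X = X_L − X_C = -3080 Ω
Z = 590 − j3080 Ω
|Z| = √(590² + 3080²) = 3130 Ω
I = V/|Z| = 16.9 mA
V_R = I·|Z_R| = 0.0169 × 590 = 9.98 V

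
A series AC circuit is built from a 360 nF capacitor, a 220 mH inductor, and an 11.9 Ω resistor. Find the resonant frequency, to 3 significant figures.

ω₀ = 1/√(LC) = 1/√(0.22 × 3.6e-07) = 3553 rad/s
f₀ = ω₀/(2π) = 566 Hz

566 Hz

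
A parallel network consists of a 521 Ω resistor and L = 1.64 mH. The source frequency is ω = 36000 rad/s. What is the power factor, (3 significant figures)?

0.113

X_L = ωL = 59.0 Ω
Parallel: admittances add. Y = 1/R + 1/(jωL)
Y = (0.00192 − j0.0169) S
|Y| = 0.0170 S → |Z| = 1/|Y| = 58.7 Ω, ∠Z = −∠Y = 83.5°
cos φ = cos(83.5°) = 0.113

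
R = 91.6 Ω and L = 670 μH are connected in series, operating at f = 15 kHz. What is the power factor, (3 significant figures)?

ω = 2πf = 94250 rad/s
X_L = ωL = 63.1 Ω
Z = 91.6 + j63.1 Ω
|Z| = √(91.6² + 63.1²) = 111 Ω
∠Z = arctan(63.1/91.6) = 34.6°
cos φ = cos(34.6°) = 0.823

0.823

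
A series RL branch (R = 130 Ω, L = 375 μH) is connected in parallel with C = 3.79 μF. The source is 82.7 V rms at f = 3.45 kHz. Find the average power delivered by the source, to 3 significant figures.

ω = 2πf = 21680 rad/s
X_L = ωL = 8.13 Ω
X_C = 1/(ωC) = 12.2 Ω
Branch 1 (R+jX_L): Z₁ = 130 + j8.13 Ω, |Z₁| = 130 Ω
Branch 2 (−jX_C): Z₂ = −j12.2 Ω
Parallel: Z = Z₁Z₂/(Z₁+Z₂), |Z| = 12.2 Ω, ∠Z = -84.6°
I = V/|Z| = 6.78 A
P = VI cos φ = 82.7 × 6.78 × cos(-84.6°) = 52.4 W

52.4 W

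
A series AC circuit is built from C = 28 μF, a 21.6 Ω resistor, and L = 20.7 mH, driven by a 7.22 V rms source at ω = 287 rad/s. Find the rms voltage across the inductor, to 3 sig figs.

0.356 V

X_L = ωL = 5.94 Ω
X_C = 1/(ωC) = 124 Ω
Net reactance X = X_L − X_C = -118 Ω
Z = 21.6 − j118 Ω
|Z| = √(21.6² + 118²) = 120 Ω
I = V/|Z| = 59.9 mA
V_L = I·|Z_L| = 0.0599 × 5.94 = 0.356 V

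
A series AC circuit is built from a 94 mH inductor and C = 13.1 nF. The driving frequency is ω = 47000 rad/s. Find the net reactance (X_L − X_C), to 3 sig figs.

2790 Ω

X_L = ωL = 4420 Ω
X_C = 1/(ωC) = 1620 Ω
X = 4420 − 1620 = 2790 Ω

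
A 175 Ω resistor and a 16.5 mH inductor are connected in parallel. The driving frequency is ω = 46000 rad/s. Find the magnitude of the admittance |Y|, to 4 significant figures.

5.864 mS

X_L = ωL = 759.0 Ω
Parallel: admittances add. Y = 1/R + 1/(jωL)
Y = (0.005714 − j0.001318) S
|Y| = 0.005864 S → |Z| = 1/|Y| = 170.5 Ω, ∠Z = −∠Y = 12.98°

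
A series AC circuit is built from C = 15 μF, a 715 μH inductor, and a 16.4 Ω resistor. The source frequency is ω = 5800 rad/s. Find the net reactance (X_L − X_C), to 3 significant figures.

-7.35 Ω

X_L = ωL = 4.15 Ω
X_C = 1/(ωC) = 11.5 Ω
X = 4.15 − 11.5 = -7.35 Ω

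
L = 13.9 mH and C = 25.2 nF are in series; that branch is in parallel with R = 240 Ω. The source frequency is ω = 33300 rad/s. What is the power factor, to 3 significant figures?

X_L = ωL = 463 Ω
X_C = 1/(ωC) = 1190 Ω
Branch 1: Z₁ = R = 240 Ω
Branch 2 (series LC): Z₂ = j(X_L − X_C) = −j729 Ω
Parallel: Z = Z₁Z₂/(Z₁+Z₂), |Z| = 228 Ω, ∠Z = -18.2°
cos φ = cos(-18.2°) = 0.950

0.950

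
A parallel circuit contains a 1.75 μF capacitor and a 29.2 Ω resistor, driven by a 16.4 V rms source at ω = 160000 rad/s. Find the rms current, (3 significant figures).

X_C = 1/(ωC) = 3.57 Ω
Parallel: admittances add. Y = 1/R + jωC
Y = (0.0342 + j0.280) S
|Y| = 0.282 S → |Z| = 1/|Y| = 3.55 Ω, ∠Z = −∠Y = -83.0°
I = V/|Z| = 16.4/3.55 = 4.63 A

4.63 A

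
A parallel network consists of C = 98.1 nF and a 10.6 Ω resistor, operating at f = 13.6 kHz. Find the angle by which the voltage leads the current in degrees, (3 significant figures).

ω = 2πf = 85450 rad/s
X_C = 1/(ωC) = 119 Ω
Parallel: admittances add. Y = 1/R + jωC
Y = (0.0943 + j0.00838) S
|Y| = 0.0947 S → |Z| = 1/|Y| = 10.6 Ω, ∠Z = −∠Y = -5.08°

-5.08°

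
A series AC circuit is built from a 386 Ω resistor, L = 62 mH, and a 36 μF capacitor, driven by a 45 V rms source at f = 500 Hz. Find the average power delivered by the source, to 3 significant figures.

4.26 W

ω = 2πf = 3142 rad/s
X_L = ωL = 195 Ω
X_C = 1/(ωC) = 8.84 Ω
Net reactance X = X_L − X_C = 186 Ω
Z = 386 + j186 Ω
|Z| = √(386² + 186²) = 428 Ω
∠Z = arctan(186/386) = 25.7°
I = V/|Z| = 105 mA
P = VI cos φ = 45 × 0.105 × cos(25.7°) = 4.26 W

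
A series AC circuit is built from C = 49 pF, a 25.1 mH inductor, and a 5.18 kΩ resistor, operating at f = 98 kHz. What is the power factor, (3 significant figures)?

ω = 2πf = 615800 rad/s
X_L = ωL = 15500 Ω
X_C = 1/(ωC) = 33100 Ω
Net reactance X = X_L − X_C = -17700 Ω
Z = 5180 − j17700 Ω
|Z| = √(5180² + 17700²) = 18400 Ω
∠Z = arctan(-17700/5180) = -73.7°
cos φ = cos(-73.7°) = 0.281

0.281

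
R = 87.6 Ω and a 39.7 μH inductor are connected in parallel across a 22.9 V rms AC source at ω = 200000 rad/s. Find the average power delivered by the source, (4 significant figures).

5.986 W

X_L = ωL = 7.940 Ω
Parallel: admittances add. Y = 1/R + 1/(jωL)
Y = (0.01142 − j0.1259) S
|Y| = 0.1265 S → |Z| = 1/|Y| = 7.908 Ω, ∠Z = −∠Y = 84.82°
I = V/|Z| = 2.896 A
P = VI cos φ = 22.9 × 2.896 × cos(84.82°) = 5.986 W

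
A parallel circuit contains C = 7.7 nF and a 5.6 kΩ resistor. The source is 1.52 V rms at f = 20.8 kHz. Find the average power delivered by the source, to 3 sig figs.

ω = 2πf = 130700 rad/s
X_C = 1/(ωC) = 994 Ω
Parallel: admittances add. Y = 1/R + jωC
Y = (0.000179 + j0.00101) S
|Y| = 0.00102 S → |Z| = 1/|Y| = 978 Ω, ∠Z = −∠Y = -79.9°
I = V/|Z| = 1.55 mA
P = VI cos φ = 1.52 × 0.00155 × cos(-79.9°) = 413 μW

413 μW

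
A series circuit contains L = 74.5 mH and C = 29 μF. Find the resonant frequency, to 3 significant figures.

108 Hz

ω₀ = 1/√(LC) = 1/√(0.0745 × 2.9e-05) = 680.3 rad/s
f₀ = ω₀/(2π) = 108 Hz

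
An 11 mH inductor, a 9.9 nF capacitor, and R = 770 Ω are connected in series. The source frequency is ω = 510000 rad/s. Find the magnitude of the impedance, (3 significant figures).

X_L = ωL = 5610 Ω
X_C = 1/(ωC) = 198 Ω
Net reactance X = X_L − X_C = 5410 Ω
Z = 770 + j5410 Ω
|Z| = √(770² + 5410²) = 5470 Ω

5470 Ω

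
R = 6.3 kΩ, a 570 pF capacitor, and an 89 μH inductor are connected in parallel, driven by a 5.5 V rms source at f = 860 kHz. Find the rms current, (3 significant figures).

ω = 2πf = 5.404e+06 rad/s
X_L = ωL = 481 Ω
X_C = 1/(ωC) = 325 Ω
Parallel: admittances add. Y = 1/R + 1/(jωL) + jωC
Y = (0.000159 + j0.00100) S
|Y| = 0.00101 S → |Z| = 1/|Y| = 987 Ω, ∠Z = −∠Y = -81.0°
I = V/|Z| = 5.5/987 = 5.57 mA

5.57 mA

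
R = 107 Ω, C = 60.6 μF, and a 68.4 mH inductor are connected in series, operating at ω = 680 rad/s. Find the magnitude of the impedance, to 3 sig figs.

X_L = ωL = 46.5 Ω
X_C = 1/(ωC) = 24.3 Ω
Net reactance X = X_L − X_C = 22.2 Ω
Z = 107 + j22.2 Ω
|Z| = √(107² + 22.2²) = 109 Ω

109 Ω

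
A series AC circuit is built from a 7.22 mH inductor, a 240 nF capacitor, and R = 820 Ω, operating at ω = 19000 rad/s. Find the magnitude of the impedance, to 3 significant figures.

X_L = ωL = 137 Ω
X_C = 1/(ωC) = 219 Ω
Net reactance X = X_L − X_C = -82.1 Ω
Z = 820 − j82.1 Ω
|Z| = √(820² + 82.1²) = 824 Ω

824 Ω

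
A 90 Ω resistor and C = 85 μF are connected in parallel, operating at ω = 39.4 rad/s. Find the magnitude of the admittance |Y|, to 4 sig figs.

X_C = 1/(ωC) = 298.6 Ω
Parallel: admittances add. Y = 1/R + jωC
Y = (0.01111 + j0.003349) S
|Y| = 0.01160 S → |Z| = 1/|Y| = 86.17 Ω, ∠Z = −∠Y = -16.77°

11.60 mS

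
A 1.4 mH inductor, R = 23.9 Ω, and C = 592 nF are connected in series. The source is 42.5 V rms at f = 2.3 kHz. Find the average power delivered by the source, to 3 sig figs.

ω = 2πf = 14450 rad/s
X_L = ωL = 20.2 Ω
X_C = 1/(ωC) = 117 Ω
Net reactance X = X_L − X_C = -96.7 Ω
Z = 23.9 − j96.7 Ω
|Z| = √(23.9² + 96.7²) = 99.6 Ω
∠Z = arctan(-96.7/23.9) = -76.1°
I = V/|Z| = 427 mA
P = VI cos φ = 42.5 × 0.427 × cos(-76.1°) = 4.35 W

4.35 W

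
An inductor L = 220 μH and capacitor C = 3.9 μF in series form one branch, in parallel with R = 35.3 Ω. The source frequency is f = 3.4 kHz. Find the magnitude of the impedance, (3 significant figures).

7.15 Ω

ω = 2πf = 21360 rad/s
X_L = ωL = 4.70 Ω
X_C = 1/(ωC) = 12.0 Ω
Branch 1: Z₁ = R = 35.3 Ω
Branch 2 (series LC): Z₂ = j(X_L − X_C) = −j7.30 Ω
Parallel: Z = Z₁Z₂/(Z₁+Z₂), |Z| = 7.15 Ω, ∠Z = -78.3°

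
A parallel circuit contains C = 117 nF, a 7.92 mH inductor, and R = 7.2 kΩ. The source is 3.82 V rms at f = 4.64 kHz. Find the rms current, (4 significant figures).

ω = 2πf = 29150 rad/s
X_L = ωL = 230.9 Ω
X_C = 1/(ωC) = 293.2 Ω
Parallel: admittances add. Y = 1/R + 1/(jωL) + jωC
Y = (0.0001389 − j0.0009199) S
|Y| = 0.0009303 S → |Z| = 1/|Y| = 1075 Ω, ∠Z = −∠Y = 81.41°
I = V/|Z| = 3.82/1075 = 3.554 mA

3.554 mA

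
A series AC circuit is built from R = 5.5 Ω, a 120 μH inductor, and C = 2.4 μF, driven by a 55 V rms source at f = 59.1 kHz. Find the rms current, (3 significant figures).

ω = 2πf = 371300 rad/s
X_L = ωL = 44.6 Ω
X_C = 1/(ωC) = 1.12 Ω
Net reactance X = X_L − X_C = 43.4 Ω
Z = 5.50 + j43.4 Ω
|Z| = √(5.50² + 43.4²) = 43.8 Ω
I = V/|Z| = 55/43.8 = 1.26 A

1.26 A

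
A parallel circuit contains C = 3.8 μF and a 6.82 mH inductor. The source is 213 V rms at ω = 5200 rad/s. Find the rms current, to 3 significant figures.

X_L = ωL = 35.5 Ω
X_C = 1/(ωC) = 50.6 Ω
Parallel: admittances add. Y = 1/(jωL) + jωC
Y = (0 − j0.00844) S
|Y| = 0.00844 S → |Z| = 1/|Y| = 119 Ω, ∠Z = −∠Y = 90.0°
I = V/|Z| = 213/119 = 1.80 A

1.80 A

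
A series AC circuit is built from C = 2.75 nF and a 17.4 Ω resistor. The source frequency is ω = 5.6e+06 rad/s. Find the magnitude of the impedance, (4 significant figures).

X_C = 1/(ωC) = 64.94 Ω
Z = 17.40 − j64.94 Ω
|Z| = √(17.40² + 64.94²) = 67.23 Ω

67.23 Ω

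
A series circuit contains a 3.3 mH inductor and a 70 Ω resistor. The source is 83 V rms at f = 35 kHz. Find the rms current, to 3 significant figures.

114 mA

ω = 2πf = 219900 rad/s
X_L = ωL = 726 Ω
Z = 70.0 + j726 Ω
|Z| = √(70.0² + 726²) = 729 Ω
I = V/|Z| = 83/729 = 114 mA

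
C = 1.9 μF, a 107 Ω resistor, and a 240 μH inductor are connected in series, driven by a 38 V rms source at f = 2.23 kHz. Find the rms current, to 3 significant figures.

338 mA

ω = 2πf = 14010 rad/s
X_L = ωL = 3.36 Ω
X_C = 1/(ωC) = 37.6 Ω
Net reactance X = X_L − X_C = -34.2 Ω
Z = 107 − j34.2 Ω
|Z| = √(107² + 34.2²) = 112 Ω
I = V/|Z| = 38/112 = 338 mA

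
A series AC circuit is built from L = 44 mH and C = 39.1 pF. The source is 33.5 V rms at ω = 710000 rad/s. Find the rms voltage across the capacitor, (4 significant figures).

X_L = ωL = 31240 Ω
X_C = 1/(ωC) = 36020 Ω
Net reactance X = X_L − X_C = -4782 Ω
Z = − j4782 Ω
|Z| = √(0² + 4782²) = 4782 Ω
I = V/|Z| = 7.006 mA
V_C = I·|Z_C| = 0.007006 × 36020 = 252.4 V

252.4 V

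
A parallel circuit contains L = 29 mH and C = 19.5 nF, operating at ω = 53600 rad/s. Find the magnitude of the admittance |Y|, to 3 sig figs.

X_L = ωL = 1550 Ω
X_C = 1/(ωC) = 957 Ω
Parallel: admittances add. Y = 1/(jωL) + jωC
Y = (0 + j0.000402) S
|Y| = 0.000402 S → |Z| = 1/|Y| = 2490 Ω, ∠Z = −∠Y = -90.0°

402 μS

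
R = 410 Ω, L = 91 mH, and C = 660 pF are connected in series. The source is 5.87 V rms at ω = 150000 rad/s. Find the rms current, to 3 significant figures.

1.64 mA

X_L = ωL = 13600 Ω
X_C = 1/(ωC) = 10100 Ω
Net reactance X = X_L − X_C = 3550 Ω
Z = 410 + j3550 Ω
|Z| = √(410² + 3550²) = 3570 Ω
I = V/|Z| = 5.87/3570 = 1.64 mA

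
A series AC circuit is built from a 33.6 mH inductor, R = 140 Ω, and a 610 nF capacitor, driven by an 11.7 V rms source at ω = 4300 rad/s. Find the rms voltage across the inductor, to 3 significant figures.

6.15 V

X_L = ωL = 144 Ω
X_C = 1/(ωC) = 381 Ω
Net reactance X = X_L − X_C = -237 Ω
Z = 140 − j237 Ω
|Z| = √(140² + 237²) = 275 Ω
I = V/|Z| = 42.5 mA
V_L = I·|Z_L| = 0.0425 × 144 = 6.15 V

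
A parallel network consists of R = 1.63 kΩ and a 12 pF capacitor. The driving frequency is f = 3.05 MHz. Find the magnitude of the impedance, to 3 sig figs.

1530 Ω

ω = 2πf = 1.916e+07 rad/s
X_C = 1/(ωC) = 4350 Ω
Parallel: admittances add. Y = 1/R + jωC
Y = (0.000613 + j0.000230) S
|Y| = 0.000655 S → |Z| = 1/|Y| = 1530 Ω, ∠Z = −∠Y = -20.5°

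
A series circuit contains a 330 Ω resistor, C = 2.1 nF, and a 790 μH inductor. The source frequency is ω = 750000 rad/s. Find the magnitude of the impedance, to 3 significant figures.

333 Ω

X_L = ωL = 592 Ω
X_C = 1/(ωC) = 635 Ω
Net reactance X = X_L − X_C = -42.4 Ω
Z = 330 − j42.4 Ω
|Z| = √(330² + 42.4²) = 333 Ω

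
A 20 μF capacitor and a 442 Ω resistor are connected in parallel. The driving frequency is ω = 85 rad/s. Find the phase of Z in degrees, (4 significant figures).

-36.92°

X_C = 1/(ωC) = 588.2 Ω
Parallel: admittances add. Y = 1/R + jωC
Y = (0.002262 + j0.001700) S
|Y| = 0.002830 S → |Z| = 1/|Y| = 353.4 Ω, ∠Z = −∠Y = -36.92°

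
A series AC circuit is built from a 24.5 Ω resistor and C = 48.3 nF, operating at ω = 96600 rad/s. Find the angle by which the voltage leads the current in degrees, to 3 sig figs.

-83.5°

X_C = 1/(ωC) = 214 Ω
Z = 24.5 − j214 Ω
|Z| = √(24.5² + 214²) = 216 Ω
∠Z = arctan(-214/24.5) = -83.5°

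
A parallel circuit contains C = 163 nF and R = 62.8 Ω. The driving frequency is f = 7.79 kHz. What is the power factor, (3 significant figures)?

ω = 2πf = 48950 rad/s
X_C = 1/(ωC) = 125 Ω
Parallel: admittances add. Y = 1/R + jωC
Y = (0.0159 + j0.00798) S
|Y| = 0.0178 S → |Z| = 1/|Y| = 56.1 Ω, ∠Z = −∠Y = -26.6°
cos φ = cos(-26.6°) = 0.894

0.894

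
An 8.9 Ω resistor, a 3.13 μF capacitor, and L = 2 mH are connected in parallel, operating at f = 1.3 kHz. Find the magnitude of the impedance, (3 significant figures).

ω = 2πf = 8168 rad/s
X_L = ωL = 16.3 Ω
X_C = 1/(ωC) = 39.1 Ω
Parallel: admittances add. Y = 1/R + 1/(jωL) + jωC
Y = (0.112 − j0.0356) S
|Y| = 0.118 S → |Z| = 1/|Y| = 8.48 Ω, ∠Z = −∠Y = 17.6°

8.48 Ω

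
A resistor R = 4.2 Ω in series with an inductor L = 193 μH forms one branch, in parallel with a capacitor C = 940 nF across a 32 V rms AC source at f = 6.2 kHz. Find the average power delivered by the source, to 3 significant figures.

58.0 W

ω = 2πf = 38960 rad/s
X_L = ωL = 7.52 Ω
X_C = 1/(ωC) = 27.3 Ω
Branch 1 (R+jX_L): Z₁ = 4.20 + j7.52 Ω, |Z₁| = 8.61 Ω
Branch 2 (−jX_C): Z₂ = −j27.3 Ω
Parallel: Z = Z₁Z₂/(Z₁+Z₂), |Z| = 11.6 Ω, ∠Z = 48.8°
I = V/|Z| = 2.75 A
P = VI cos φ = 32 × 2.75 × cos(48.8°) = 58.0 W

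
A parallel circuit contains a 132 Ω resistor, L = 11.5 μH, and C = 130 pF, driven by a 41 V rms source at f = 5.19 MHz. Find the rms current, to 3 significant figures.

317 mA

ω = 2πf = 3.261e+07 rad/s
X_L = ωL = 375 Ω
X_C = 1/(ωC) = 236 Ω
Parallel: admittances add. Y = 1/R + 1/(jωL) + jωC
Y = (0.00758 + j0.00157) S
|Y| = 0.00774 S → |Z| = 1/|Y| = 129 Ω, ∠Z = −∠Y = -11.7°
I = V/|Z| = 41/129 = 317 mA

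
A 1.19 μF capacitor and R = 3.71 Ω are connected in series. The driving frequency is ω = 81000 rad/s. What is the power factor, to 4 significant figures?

0.3367

X_C = 1/(ωC) = 10.37 Ω
Z = 3.710 − j10.37 Ω
|Z| = √(3.710² + 10.37²) = 11.02 Ω
∠Z = arctan(-10.37/3.710) = -70.32°
cos φ = cos(-70.32°) = 0.3367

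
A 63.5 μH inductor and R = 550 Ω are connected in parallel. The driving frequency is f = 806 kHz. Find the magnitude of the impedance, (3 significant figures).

278 Ω

ω = 2πf = 5.064e+06 rad/s
X_L = ωL = 322 Ω
Parallel: admittances add. Y = 1/R + 1/(jωL)
Y = (0.00182 − j0.00311) S
|Y| = 0.00360 S → |Z| = 1/|Y| = 278 Ω, ∠Z = −∠Y = 59.7°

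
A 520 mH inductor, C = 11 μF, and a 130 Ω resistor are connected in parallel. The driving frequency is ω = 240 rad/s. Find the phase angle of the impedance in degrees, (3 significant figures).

34.9°

X_L = ωL = 125 Ω
X_C = 1/(ωC) = 379 Ω
Parallel: admittances add. Y = 1/R + 1/(jωL) + jωC
Y = (0.00769 − j0.00537) S
|Y| = 0.00938 S → |Z| = 1/|Y| = 107 Ω, ∠Z = −∠Y = 34.9°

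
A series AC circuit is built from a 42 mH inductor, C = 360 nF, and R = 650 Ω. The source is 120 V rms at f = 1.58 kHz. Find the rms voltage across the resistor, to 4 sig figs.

ω = 2πf = 9927 rad/s
X_L = ωL = 417.0 Ω
X_C = 1/(ωC) = 279.8 Ω
Net reactance X = X_L − X_C = 137.1 Ω
Z = 650.0 + j137.1 Ω
|Z| = √(650.0² + 137.1²) = 664.3 Ω
I = V/|Z| = 180.6 mA
V_R = I·|Z_R| = 0.1806 × 650.0 = 117.4 V

117.4 V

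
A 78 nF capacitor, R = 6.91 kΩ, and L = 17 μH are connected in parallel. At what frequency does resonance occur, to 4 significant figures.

138.2 kHz

ω₀ = 1/√(LC) = 1/√(1.7e-05 × 7.8e-08) = 868400 rad/s
f₀ = ω₀/(2π) = 138.2 kHz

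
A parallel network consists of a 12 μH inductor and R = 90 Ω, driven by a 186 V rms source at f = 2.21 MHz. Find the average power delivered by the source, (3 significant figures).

384 W

ω = 2πf = 1.389e+07 rad/s
X_L = ωL = 167 Ω
Parallel: admittances add. Y = 1/R + 1/(jωL)
Y = (0.0111 − j0.00600) S
|Y| = 0.0126 S → |Z| = 1/|Y| = 79.2 Ω, ∠Z = −∠Y = 28.4°
I = V/|Z| = 2.35 A
P = VI cos φ = 186 × 2.35 × cos(28.4°) = 384 W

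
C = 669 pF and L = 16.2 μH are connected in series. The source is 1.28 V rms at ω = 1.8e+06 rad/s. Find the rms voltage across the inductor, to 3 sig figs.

0.0466 V

X_L = ωL = 29.2 Ω
X_C = 1/(ωC) = 830 Ω
Net reactance X = X_L − X_C = -801 Ω
Z = − j801 Ω
|Z| = √(0² + 801²) = 801 Ω
I = V/|Z| = 1.60 mA
V_L = I·|Z_L| = 0.00160 × 29.2 = 0.0466 V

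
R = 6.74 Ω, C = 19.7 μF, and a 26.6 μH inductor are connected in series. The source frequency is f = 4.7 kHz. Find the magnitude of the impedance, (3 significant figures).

6.80 Ω

ω = 2πf = 29530 rad/s
X_L = ωL = 0.786 Ω
X_C = 1/(ωC) = 1.72 Ω
Net reactance X = X_L − X_C = -0.933 Ω
Z = 6.74 − j0.933 Ω
|Z| = √(6.74² + 0.933²) = 6.80 Ω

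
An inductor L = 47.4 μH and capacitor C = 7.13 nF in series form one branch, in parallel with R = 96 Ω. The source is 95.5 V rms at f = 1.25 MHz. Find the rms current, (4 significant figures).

1.031 A

ω = 2πf = 7.854e+06 rad/s
X_L = ωL = 372.3 Ω
X_C = 1/(ωC) = 17.86 Ω
Branch 1: Z₁ = R = 96.00 Ω
Branch 2 (series LC): Z₂ = j(X_L − X_C) = j354.4 Ω
Parallel: Z = Z₁Z₂/(Z₁+Z₂), |Z| = 92.66 Ω, ∠Z = 15.16°
I = V/|Z| = 95.5/92.66 = 1.031 A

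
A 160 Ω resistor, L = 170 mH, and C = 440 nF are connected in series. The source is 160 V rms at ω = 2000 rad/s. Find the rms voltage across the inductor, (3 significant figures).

67.0 V

X_L = ωL = 340 Ω
X_C = 1/(ωC) = 1140 Ω
Net reactance X = X_L − X_C = -796 Ω
Z = 160 − j796 Ω
|Z| = √(160² + 796²) = 812 Ω
I = V/|Z| = 197 mA
V_L = I·|Z_L| = 0.197 × 340 = 67.0 V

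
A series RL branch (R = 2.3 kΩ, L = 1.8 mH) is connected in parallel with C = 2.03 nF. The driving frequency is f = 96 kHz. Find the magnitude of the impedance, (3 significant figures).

ω = 2πf = 603200 rad/s
X_L = ωL = 1090 Ω
X_C = 1/(ωC) = 817 Ω
Branch 1 (R+jX_L): Z₁ = 2300 + j1090 Ω, |Z₁| = 2540 Ω
Branch 2 (−jX_C): Z₂ = −j817 Ω
Parallel: Z = Z₁Z₂/(Z₁+Z₂), |Z| = 897 Ω, ∠Z = -71.4°

897 Ω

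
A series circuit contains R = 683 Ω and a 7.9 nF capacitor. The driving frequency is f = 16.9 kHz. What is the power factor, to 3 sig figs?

ω = 2πf = 106200 rad/s
X_C = 1/(ωC) = 1190 Ω
Z = 683 − j1190 Ω
|Z| = √(683² + 1190²) = 1370 Ω
∠Z = arctan(-1190/683) = -60.2°
cos φ = cos(-60.2°) = 0.497

0.497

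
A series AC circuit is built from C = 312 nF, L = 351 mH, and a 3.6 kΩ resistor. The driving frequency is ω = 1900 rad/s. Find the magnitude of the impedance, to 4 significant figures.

X_L = ωL = 666.9 Ω
X_C = 1/(ωC) = 1687 Ω
Net reactance X = X_L − X_C = -1020 Ω
Z = 3600 − j1020 Ω
|Z| = √(3600² + 1020²) = 3742 Ω

3742 Ω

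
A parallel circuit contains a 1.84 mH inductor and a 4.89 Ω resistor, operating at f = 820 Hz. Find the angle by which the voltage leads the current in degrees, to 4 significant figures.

ω = 2πf = 5152 rad/s
X_L = ωL = 9.480 Ω
Parallel: admittances add. Y = 1/R + 1/(jωL)
Y = (0.2045 − j0.1055) S
|Y| = 0.2301 S → |Z| = 1/|Y| = 4.346 Ω, ∠Z = −∠Y = 27.29°

27.29°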